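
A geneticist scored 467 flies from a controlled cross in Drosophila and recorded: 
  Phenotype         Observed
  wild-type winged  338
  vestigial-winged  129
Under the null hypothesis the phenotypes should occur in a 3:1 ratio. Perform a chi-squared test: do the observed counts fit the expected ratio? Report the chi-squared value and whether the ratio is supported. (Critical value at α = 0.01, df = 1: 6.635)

1.714; consistent

Total ratio parts = 4. Expected numbers out of 467:
  wild-type winged: 467 × 3/4 = 350.25
  vestigial-winged: 467 × 1/4 = 116.75
χ² = Σ (O − E)² / E
  wild-type winged: (338 − 350.25)² / 350.25 = 0.4284
  vestigial-winged: (129 − 116.75)² / 116.75 = 1.2853
χ² = 0.4284 + 1.2853 = 1.7137 ≈ 1.714
Degrees of freedom = 2 − 1 = 1; critical value at α = 0.01 is 6.635.
Since 1.714 < 6.635, we fail to reject the null hypothesis — the data are consistent with the 3:1 ratio.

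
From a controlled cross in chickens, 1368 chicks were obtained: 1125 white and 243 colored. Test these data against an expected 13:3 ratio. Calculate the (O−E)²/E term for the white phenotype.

Under the 13:3 hypothesis (Σ ratio = 16, N = 1368):
  white: 1368 × 13/16 = 1111.5
  colored: 1368 × 3/16 = 256.5
Contribution of white: (1125 − 1111.5)² / 1111.5 = 0.1640

0.164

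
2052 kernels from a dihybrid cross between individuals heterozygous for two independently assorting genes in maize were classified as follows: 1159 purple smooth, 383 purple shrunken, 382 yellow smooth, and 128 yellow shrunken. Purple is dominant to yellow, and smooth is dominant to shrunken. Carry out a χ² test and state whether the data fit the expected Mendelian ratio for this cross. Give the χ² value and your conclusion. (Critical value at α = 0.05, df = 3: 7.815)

A dihybrid F₂ with independent assortment and complete dominance at both loci gives a 9:3:3:1 phenotypic ratio.
Total ratio parts = 16. Expected numbers out of 2052:
  purple smooth: 2052 × 9/16 = 1154.25
  purple shrunken: 2052 × 3/16 = 384.75
  yellow smooth: 2052 × 3/16 = 384.75
  yellow shrunken: 2052 × 1/16 = 128.25
χ² = Σ (O − E)² / E
  purple smooth: (1159 − 1154.25)² / 1154.25 = 0.0195
  purple shrunken: (383 − 384.75)² / 384.75 = 0.0080
  yellow smooth: (382 − 384.75)² / 384.75 = 0.0197
  yellow shrunken: (128 − 128.25)² / 128.25 = 0.0005
χ² = 0.0195 + 0.0080 + 0.0197 + 0.0005 = 0.0477 ≈ 0.048
Degrees of freedom = 4 − 1 = 3; critical value at α = 0.05 is 7.815.
Since 0.048 < 7.815, we fail to reject the null hypothesis — the data are consistent with the 9:3:3:1 ratio.

0.048; consistent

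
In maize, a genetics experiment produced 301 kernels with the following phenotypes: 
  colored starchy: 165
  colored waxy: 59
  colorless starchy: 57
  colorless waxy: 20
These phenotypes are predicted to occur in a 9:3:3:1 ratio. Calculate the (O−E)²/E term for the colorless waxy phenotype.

0.075

Under the 9:3:3:1 hypothesis (Σ ratio = 16, N = 301):
  colored starchy: 301 × 9/16 = 169.3125
  colored waxy: 301 × 3/16 = 56.4375
  colorless starchy: 301 × 3/16 = 56.4375
  colorless waxy: 301 × 1/16 = 18.8125
Contribution of colorless waxy: (20 − 18.8125)² / 18.8125 = 0.0750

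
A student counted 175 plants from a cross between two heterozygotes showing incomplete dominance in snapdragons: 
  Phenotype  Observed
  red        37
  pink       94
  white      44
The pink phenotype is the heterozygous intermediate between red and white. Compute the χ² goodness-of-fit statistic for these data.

With incomplete dominance, a heterozygote × heterozygote cross gives a 1:2:1 phenotypic ratio.
The 1:2:1 ratio has 4 parts, so with N = 175 the expected counts are:
  red: 175 × 1/4 = 43.75
  pink: 175 × 2/4 = 87.5
  white: 175 × 1/4 = 43.75
χ² = Σ (O − E)² / E
  red: (37 − 43.75)² / 43.75 = 1.0414
  pink: (94 − 87.5)² / 87.5 = 0.4829
  white: (44 − 43.75)² / 43.75 = 0.0014
χ² = 1.0414 + 0.4829 + 0.0014 = 1.5257 ≈ 1.526

1.526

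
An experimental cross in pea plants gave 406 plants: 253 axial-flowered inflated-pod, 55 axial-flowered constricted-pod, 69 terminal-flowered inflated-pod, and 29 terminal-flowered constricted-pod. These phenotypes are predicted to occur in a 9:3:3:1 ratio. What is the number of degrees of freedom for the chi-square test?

3

A goodness-of-fit test with 4 phenotype classes has df = 4 − 1 = 3.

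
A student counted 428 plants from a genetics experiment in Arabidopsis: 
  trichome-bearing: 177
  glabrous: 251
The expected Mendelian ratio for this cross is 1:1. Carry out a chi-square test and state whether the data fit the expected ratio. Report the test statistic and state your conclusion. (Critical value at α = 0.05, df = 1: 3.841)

12.794; not consistent

Under the 1:1 hypothesis (Σ ratio = 2, N = 428):
  trichome-bearing: 428 × 1/2 = 214
  glabrous: 428 × 1/2 = 214
χ² = Σ (O − E)² / E
  trichome-bearing: (177 − 214)² / 214 = 6.3972
  glabrous: (251 − 214)² / 214 = 6.3972
χ² = 6.3972 + 6.3972 = 12.7944 ≈ 12.794
Degrees of freedom = 2 − 1 = 1; critical value at α = 0.05 is 3.841.
Since 12.794 > 3.841, we reject the null hypothesis — the data do not fit the 1:1 ratio.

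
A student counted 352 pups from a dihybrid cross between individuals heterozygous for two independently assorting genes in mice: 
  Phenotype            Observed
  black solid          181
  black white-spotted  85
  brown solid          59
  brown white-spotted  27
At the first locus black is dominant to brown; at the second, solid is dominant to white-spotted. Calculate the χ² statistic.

8.808

A dihybrid F₂ with independent assortment and complete dominance at both loci gives a 9:3:3:1 phenotypic ratio.
Expected counts for N = 352 under a 9:3:3:1 ratio (total parts = 16):
  black solid: 352 × 9/16 = 198
  black white-spotted: 352 × 3/16 = 66
  brown solid: 352 × 3/16 = 66
  brown white-spotted: 352 × 1/16 = 22
χ² = Σ (O − E)² / E
  black solid: (181 − 198)² / 198 = 1.4596
  black white-spotted: (85 − 66)² / 66 = 5.4697
  brown solid: (59 − 66)² / 66 = 0.7424
  brown white-spotted: (27 − 22)² / 22 = 1.1364
χ² = 1.4596 + 5.4697 + 0.7424 + 1.1364 = 8.8081 ≈ 8.808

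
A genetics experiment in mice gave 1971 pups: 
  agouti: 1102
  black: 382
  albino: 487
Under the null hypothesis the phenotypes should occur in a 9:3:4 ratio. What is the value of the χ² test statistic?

0.526

Expected counts for N = 1971 under a 9:3:4 ratio (total parts = 16):
  agouti: 1971 × 9/16 = 1108.6875
  black: 1971 × 3/16 = 369.5625
  albino: 1971 × 4/16 = 492.75
χ² = Σ (O − E)² / E
  agouti: (1102 − 1108.6875)² / 1108.6875 = 0.0403
  black: (382 − 369.5625)² / 369.5625 = 0.4186
  albino: (487 − 492.75)² / 492.75 = 0.0671
χ² = 0.0403 + 0.4186 + 0.0671 = 0.526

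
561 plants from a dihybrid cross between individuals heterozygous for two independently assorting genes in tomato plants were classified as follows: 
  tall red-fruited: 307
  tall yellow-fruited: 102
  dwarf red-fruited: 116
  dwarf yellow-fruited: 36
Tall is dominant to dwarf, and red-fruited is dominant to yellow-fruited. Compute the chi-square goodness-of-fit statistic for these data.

1.465

A dihybrid F₂ with independent assortment and complete dominance at both loci gives a 9:3:3:1 phenotypic ratio.
Expected counts for N = 561 under a 9:3:3:1 ratio (total parts = 16):
  tall red-fruited: 561 × 9/16 = 315.5625
  tall yellow-fruited: 561 × 3/16 = 105.1875
  dwarf red-fruited: 561 × 3/16 = 105.1875
  dwarf yellow-fruited: 561 × 1/16 = 35.0625
χ² = Σ (O − E)² / E
  tall red-fruited: (307 − 315.5625)² / 315.5625 = 0.2323
  tall yellow-fruited: (102 − 105.1875)² / 105.1875 = 0.0966
  dwarf red-fruited: (116 − 105.1875)² / 105.1875 = 1.1114
  dwarf yellow-fruited: (36 − 35.0625)² / 35.0625 = 0.0251
χ² = 0.2323 + 0.0966 + 1.1114 + 0.0251 = 1.4654 ≈ 1.465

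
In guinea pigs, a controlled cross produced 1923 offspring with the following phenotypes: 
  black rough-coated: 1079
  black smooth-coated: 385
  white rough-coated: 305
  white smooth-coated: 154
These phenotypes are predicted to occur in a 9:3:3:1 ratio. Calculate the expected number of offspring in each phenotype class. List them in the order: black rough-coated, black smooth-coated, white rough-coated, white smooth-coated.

The 9:3:3:1 ratio has 16 parts, so with N = 1923 the expected counts are:
  black rough-coated: 1923 × 9/16 = 1081.6875
  black smooth-coated: 1923 × 3/16 = 360.5625
  white rough-coated: 1923 × 3/16 = 360.5625
  white smooth-coated: 1923 × 1/16 = 120.1875

1081.6875, 360.5625, 360.5625, 120.1875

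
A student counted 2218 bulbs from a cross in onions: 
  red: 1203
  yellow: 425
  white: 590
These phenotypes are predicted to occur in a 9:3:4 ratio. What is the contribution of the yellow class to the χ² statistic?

Total ratio parts = 16. Expected numbers out of 2218:
  red: 2218 × 9/16 = 1247.625
  yellow: 2218 × 3/16 = 415.875
  white: 2218 × 4/16 = 554.5
Contribution of yellow: (425 − 415.875)² / 415.875 = 0.2002

0.200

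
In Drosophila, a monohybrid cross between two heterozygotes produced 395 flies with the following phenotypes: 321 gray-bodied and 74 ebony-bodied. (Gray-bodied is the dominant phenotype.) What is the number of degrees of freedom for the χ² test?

For a monohybrid cross between heterozygotes with complete dominance, the expected phenotypic ratio is 3:1.
A goodness-of-fit test with 2 phenotype classes has df = 2 − 1 = 1.

1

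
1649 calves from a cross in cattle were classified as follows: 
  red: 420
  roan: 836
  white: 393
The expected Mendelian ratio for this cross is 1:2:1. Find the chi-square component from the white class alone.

The 1:2:1 ratio has 4 parts, so with N = 1649 the expected counts are:
  red: 1649 × 1/4 = 412.25
  roan: 1649 × 2/4 = 824.5
  white: 1649 × 1/4 = 412.25
Contribution of white: (393 − 412.25)² / 412.25 = 0.8989

0.899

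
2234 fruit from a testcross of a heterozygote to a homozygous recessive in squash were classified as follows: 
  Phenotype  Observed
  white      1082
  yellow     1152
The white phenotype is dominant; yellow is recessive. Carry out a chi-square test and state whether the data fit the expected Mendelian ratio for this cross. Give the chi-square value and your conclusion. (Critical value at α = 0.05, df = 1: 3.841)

A testcross of a heterozygote (Aa × aa) gives a 1:1 phenotypic ratio.
Total ratio parts = 2. Expected numbers out of 2234:
  white: 2234 × 1/2 = 1117
  yellow: 2234 × 1/2 = 1117
χ² = Σ (O − E)² / E
  white: (1082 − 1117)² / 1117 = 1.0967
  yellow: (1152 − 1117)² / 1117 = 1.0967
χ² = 1.0967 + 1.0967 = 2.1934 ≈ 2.193
Degrees of freedom = 2 − 1 = 1; critical value at α = 0.05 is 3.841.
Since 2.193 < 3.841, we fail to reject the null hypothesis — the data are consistent with the 1:1 ratio.

2.193; consistent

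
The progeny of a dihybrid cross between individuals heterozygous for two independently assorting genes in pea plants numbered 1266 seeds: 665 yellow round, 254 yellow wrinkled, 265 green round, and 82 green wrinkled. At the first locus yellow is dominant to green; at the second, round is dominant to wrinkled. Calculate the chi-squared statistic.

7.602

A dihybrid F₂ with independent assortment and complete dominance at both loci gives a 9:3:3:1 phenotypic ratio.
Total ratio parts = 16. Expected numbers out of 1266:
  yellow round: 1266 × 9/16 = 712.125
  yellow wrinkled: 1266 × 3/16 = 237.375
  green round: 1266 × 3/16 = 237.375
  green wrinkled: 1266 × 1/16 = 79.125
χ² = Σ (O − E)² / E
  yellow round: (665 − 712.125)² / 712.125 = 3.1185
  yellow wrinkled: (254 − 237.375)² / 237.375 = 1.1644
  green round: (265 − 237.375)² / 237.375 = 3.2149
  green wrinkled: (82 − 79.125)² / 79.125 = 0.1045
χ² = 3.1185 + 1.1644 + 3.2149 + 0.1045 = 7.6023 ≈ 7.602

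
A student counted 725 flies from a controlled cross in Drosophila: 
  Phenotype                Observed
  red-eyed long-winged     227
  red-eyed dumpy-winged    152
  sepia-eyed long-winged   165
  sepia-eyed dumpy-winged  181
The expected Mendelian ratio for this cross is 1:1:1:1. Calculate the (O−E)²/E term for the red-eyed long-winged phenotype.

Under the 1:1:1:1 hypothesis (Σ ratio = 4, N = 725):
  red-eyed long-winged: 725 × 1/4 = 181.25
  red-eyed dumpy-winged: 725 × 1/4 = 181.25
  sepia-eyed long-winged: 725 × 1/4 = 181.25
  sepia-eyed dumpy-winged: 725 × 1/4 = 181.25
Contribution of red-eyed long-winged: (227 − 181.25)² / 181.25 = 11.5479

11.548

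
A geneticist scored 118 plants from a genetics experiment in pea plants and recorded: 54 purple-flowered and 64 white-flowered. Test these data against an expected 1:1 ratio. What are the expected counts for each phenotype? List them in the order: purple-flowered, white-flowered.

Expected counts for N = 118 under a 1:1 ratio (total parts = 2):
  purple-flowered: 118 × 1/2 = 59
  white-flowered: 118 × 1/2 = 59

59, 59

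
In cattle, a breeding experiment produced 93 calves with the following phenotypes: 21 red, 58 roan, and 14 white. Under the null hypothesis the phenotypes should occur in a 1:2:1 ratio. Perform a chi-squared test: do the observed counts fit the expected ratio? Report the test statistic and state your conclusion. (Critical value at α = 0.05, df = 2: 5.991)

Expected counts for N = 93 under a 1:2:1 ratio (total parts = 4):
  red: 93 × 1/4 = 23.25
  roan: 93 × 2/4 = 46.5
  white: 93 × 1/4 = 23.25
χ² = Σ (O − E)² / E
  red: (21 − 23.25)² / 23.25 = 0.2177
  roan: (58 − 46.5)² / 46.5 = 2.8441
  white: (14 − 23.25)² / 23.25 = 3.6801
χ² = 0.2177 + 2.8441 + 3.6801 = 6.7419 ≈ 6.742
Degrees of freedom = 3 − 1 = 2; critical value at α = 0.05 is 5.991.
Since 6.742 > 5.991, we reject the null hypothesis — the data do not fit the 1:2:1 ratio.

6.742; not consistent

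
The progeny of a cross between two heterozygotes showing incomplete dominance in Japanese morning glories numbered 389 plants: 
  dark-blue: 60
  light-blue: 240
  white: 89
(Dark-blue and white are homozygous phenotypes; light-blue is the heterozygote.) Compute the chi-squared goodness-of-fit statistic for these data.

25.612

With incomplete dominance, a heterozygote × heterozygote cross gives a 1:2:1 phenotypic ratio.
Under the 1:2:1 hypothesis (Σ ratio = 4, N = 389):
  dark-blue: 389 × 1/4 = 97.25
  light-blue: 389 × 2/4 = 194.5
  white: 389 × 1/4 = 97.25
χ² = Σ (O − E)² / E
  dark-blue: (60 − 97.25)² / 97.25 = 14.2680
  light-blue: (240 − 194.5)² / 194.5 = 10.6440
  white: (89 − 97.25)² / 97.25 = 0.6999
χ² = 14.2680 + 10.6440 + 0.6999 = 25.6119 ≈ 25.612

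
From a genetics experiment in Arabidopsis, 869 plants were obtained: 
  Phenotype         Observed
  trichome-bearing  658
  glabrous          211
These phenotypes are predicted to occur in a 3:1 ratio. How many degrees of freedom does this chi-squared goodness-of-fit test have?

1

A goodness-of-fit test with 2 phenotype classes has df = 2 − 1 = 1.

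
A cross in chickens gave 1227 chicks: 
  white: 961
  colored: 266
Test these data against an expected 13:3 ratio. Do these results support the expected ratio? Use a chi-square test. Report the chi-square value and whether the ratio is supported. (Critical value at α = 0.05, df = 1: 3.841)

Total ratio parts = 16. Expected numbers out of 1227:
  white: 1227 × 13/16 = 996.9375
  colored: 1227 × 3/16 = 230.0625
χ² = Σ (O − E)² / E
  white: (961 − 996.9375)² / 996.9375 = 1.2955
  colored: (266 − 230.0625)² / 230.0625 = 5.6137
χ² = 1.2955 + 5.6137 = 6.9092 ≈ 6.909
Degrees of freedom = 2 − 1 = 1; critical value at α = 0.05 is 3.841.
Since 6.909 > 3.841, we reject the null hypothesis — the data do not fit the 13:3 ratio.

6.909; not consistent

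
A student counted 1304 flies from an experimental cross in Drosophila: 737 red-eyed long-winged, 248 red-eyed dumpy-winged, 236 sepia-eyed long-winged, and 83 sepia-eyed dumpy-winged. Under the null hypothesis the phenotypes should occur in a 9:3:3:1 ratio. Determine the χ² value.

Total ratio parts = 16. Expected numbers out of 1304:
  red-eyed long-winged: 1304 × 9/16 = 733.5
  red-eyed dumpy-winged: 1304 × 3/16 = 244.5
  sepia-eyed long-winged: 1304 × 3/16 = 244.5
  sepia-eyed dumpy-winged: 1304 × 1/16 = 81.5
χ² = Σ (O − E)² / E
  red-eyed long-winged: (737 − 733.5)² / 733.5 = 0.0167
  red-eyed dumpy-winged: (248 − 244.5)² / 244.5 = 0.0501
  sepia-eyed long-winged: (236 − 244.5)² / 244.5 = 0.2955
  sepia-eyed dumpy-winged: (83 − 81.5)² / 81.5 = 0.0276
χ² = 0.0167 + 0.0501 + 0.2955 + 0.0276 = 0.3899 ≈ 0.390

0.390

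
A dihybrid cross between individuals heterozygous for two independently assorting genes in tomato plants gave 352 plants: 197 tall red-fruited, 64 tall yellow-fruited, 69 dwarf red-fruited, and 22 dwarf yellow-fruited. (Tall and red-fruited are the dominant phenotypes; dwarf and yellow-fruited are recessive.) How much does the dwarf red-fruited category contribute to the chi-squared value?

0.136

A dihybrid F₂ with independent assortment and complete dominance at both loci gives a 9:3:3:1 phenotypic ratio.
Total ratio parts = 16. Expected numbers out of 352:
  tall red-fruited: 352 × 9/16 = 198
  tall yellow-fruited: 352 × 3/16 = 66
  dwarf red-fruited: 352 × 3/16 = 66
  dwarf yellow-fruited: 352 × 1/16 = 22
Contribution of dwarf red-fruited: (69 − 66)² / 66 = 0.1364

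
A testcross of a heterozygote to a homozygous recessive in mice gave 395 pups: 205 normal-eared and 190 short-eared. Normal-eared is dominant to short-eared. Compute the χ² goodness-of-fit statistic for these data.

A testcross of a heterozygote (Aa × aa) gives a 1:1 phenotypic ratio.
Expected counts for N = 395 under a 1:1 ratio (total parts = 2):
  normal-eared: 395 × 1/2 = 197.5
  short-eared: 395 × 1/2 = 197.5
χ² = Σ (O − E)² / E
  normal-eared: (205 − 197.5)² / 197.5 = 0.2848
  short-eared: (190 − 197.5)² / 197.5 = 0.2848
χ² = 0.2848 + 0.2848 = 0.5696 ≈ 0.570

0.570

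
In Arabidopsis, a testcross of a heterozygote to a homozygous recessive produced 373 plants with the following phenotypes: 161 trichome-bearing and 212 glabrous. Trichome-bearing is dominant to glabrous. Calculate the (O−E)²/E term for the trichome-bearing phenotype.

A testcross of a heterozygote (Aa × aa) gives a 1:1 phenotypic ratio.
Expected counts for N = 373 under a 1:1 ratio (total parts = 2):
  trichome-bearing: 373 × 1/2 = 186.5
  glabrous: 373 × 1/2 = 186.5
Contribution of trichome-bearing: (161 − 186.5)² / 186.5 = 3.4866

3.487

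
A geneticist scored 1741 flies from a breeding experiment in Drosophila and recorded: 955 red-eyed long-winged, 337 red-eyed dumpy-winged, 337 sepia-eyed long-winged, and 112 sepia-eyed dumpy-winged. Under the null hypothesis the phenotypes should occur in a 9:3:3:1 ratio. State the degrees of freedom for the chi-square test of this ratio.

A goodness-of-fit test with 4 phenotype classes has df = 4 − 1 = 3.

3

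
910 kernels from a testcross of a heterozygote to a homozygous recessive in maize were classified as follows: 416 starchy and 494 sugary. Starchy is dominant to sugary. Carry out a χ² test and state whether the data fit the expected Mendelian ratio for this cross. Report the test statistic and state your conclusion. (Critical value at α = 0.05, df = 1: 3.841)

6.686; not consistent

A testcross of a heterozygote (Aa × aa) gives a 1:1 phenotypic ratio.
The 1:1 ratio has 2 parts, so with N = 910 the expected counts are:
  starchy: 910 × 1/2 = 455
  sugary: 910 × 1/2 = 455
χ² = Σ (O − E)² / E
  starchy: (416 − 455)² / 455 = 3.3429
  sugary: (494 − 455)² / 455 = 3.3429
χ² = 3.3429 + 3.3429 = 6.6858 ≈ 6.686
Degrees of freedom = 2 − 1 = 1; critical value at α = 0.05 is 3.841.
Since 6.686 > 3.841, we reject the null hypothesis — the data do not fit the 1:1 ratio.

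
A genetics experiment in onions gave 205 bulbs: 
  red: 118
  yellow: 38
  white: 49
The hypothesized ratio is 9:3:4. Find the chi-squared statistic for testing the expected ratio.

Total ratio parts = 16. Expected numbers out of 205:
  red: 205 × 9/16 = 115.3125
  yellow: 205 × 3/16 = 38.4375
  white: 205 × 4/16 = 51.25
χ² = Σ (O − E)² / E
  red: (118 − 115.3125)² / 115.3125 = 0.0626
  yellow: (38 − 38.4375)² / 38.4375 = 0.0050
  white: (49 − 51.25)² / 51.25 = 0.0988
χ² = 0.0626 + 0.0050 + 0.0988 = 0.1664 ≈ 0.166

0.166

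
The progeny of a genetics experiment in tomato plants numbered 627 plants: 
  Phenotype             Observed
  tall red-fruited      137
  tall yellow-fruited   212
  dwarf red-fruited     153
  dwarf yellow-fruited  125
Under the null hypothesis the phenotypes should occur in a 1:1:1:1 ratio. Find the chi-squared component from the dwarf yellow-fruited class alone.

The 1:1:1:1 ratio has 4 parts, so with N = 627 the expected counts are:
  tall red-fruited: 627 × 1/4 = 156.75
  tall yellow-fruited: 627 × 1/4 = 156.75
  dwarf red-fruited: 627 × 1/4 = 156.75
  dwarf yellow-fruited: 627 × 1/4 = 156.75
Contribution of dwarf yellow-fruited: (125 − 156.75)² / 156.75 = 6.4310

6.431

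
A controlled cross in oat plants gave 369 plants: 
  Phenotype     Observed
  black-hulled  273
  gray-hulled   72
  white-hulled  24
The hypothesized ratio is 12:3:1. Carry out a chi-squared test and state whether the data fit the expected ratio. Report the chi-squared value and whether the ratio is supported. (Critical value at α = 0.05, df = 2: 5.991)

The 12:3:1 ratio has 16 parts, so with N = 369 the expected counts are:
  black-hulled: 369 × 12/16 = 276.75
  gray-hulled: 369 × 3/16 = 69.1875
  white-hulled: 369 × 1/16 = 23.0625
χ² = Σ (O − E)² / E
  black-hulled: (273 − 276.75)² / 276.75 = 0.0508
  gray-hulled: (72 − 69.1875)² / 69.1875 = 0.1143
  white-hulled: (24 − 23.0625)² / 23.0625 = 0.0381
χ² = 0.0508 + 0.1143 + 0.0381 = 0.2032 ≈ 0.203
Degrees of freedom = 3 − 1 = 2; critical value at α = 0.05 is 5.991.
Since 0.203 < 5.991, we fail to reject the null hypothesis — the data are consistent with the 12:3:1 ratio.

0.203; consistent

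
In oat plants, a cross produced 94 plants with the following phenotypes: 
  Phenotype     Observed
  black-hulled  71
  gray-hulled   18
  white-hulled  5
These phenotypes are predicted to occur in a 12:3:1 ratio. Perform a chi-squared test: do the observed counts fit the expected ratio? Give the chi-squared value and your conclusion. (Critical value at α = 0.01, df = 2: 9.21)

Expected counts for N = 94 under a 12:3:1 ratio (total parts = 16):
  black-hulled: 94 × 12/16 = 70.5
  gray-hulled: 94 × 3/16 = 17.625
  white-hulled: 94 × 1/16 = 5.875
χ² = Σ (O − E)² / E
  black-hulled: (71 − 70.5)² / 70.5 = 0.0035
  gray-hulled: (18 − 17.625)² / 17.625 = 0.0080
  white-hulled: (5 − 5.875)² / 5.875 = 0.1303
χ² = 0.0035 + 0.0080 + 0.1303 = 0.1418 ≈ 0.142
Degrees of freedom = 3 − 1 = 2; critical value at α = 0.01 is 9.21.
Since 0.142 < 9.21, we fail to reject the null hypothesis — the data are consistent with the 12:3:1 ratio.

0.142; consistent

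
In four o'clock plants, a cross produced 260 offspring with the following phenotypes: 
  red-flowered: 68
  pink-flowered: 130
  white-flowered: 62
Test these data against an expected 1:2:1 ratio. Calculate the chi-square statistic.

0.277

Total ratio parts = 4. Expected numbers out of 260:
  red-flowered: 260 × 1/4 = 65
  pink-flowered: 260 × 2/4 = 130
  white-flowered: 260 × 1/4 = 65
χ² = Σ (O − E)² / E
  red-flowered: (68 − 65)² / 65 = 0.1385
  pink-flowered: (130 − 130)² / 130 = 0.0000
  white-flowered: (62 − 65)² / 65 = 0.1385
χ² = 0.1385 + 0.0000 + 0.1385 = 0.277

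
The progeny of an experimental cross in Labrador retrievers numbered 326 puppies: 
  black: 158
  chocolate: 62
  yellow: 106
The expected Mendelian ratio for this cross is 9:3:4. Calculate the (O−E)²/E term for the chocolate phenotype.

The 9:3:4 ratio has 16 parts, so with N = 326 the expected counts are:
  black: 326 × 9/16 = 183.375
  chocolate: 326 × 3/16 = 61.125
  yellow: 326 × 4/16 = 81.5
Contribution of chocolate: (62 − 61.125)² / 61.125 = 0.0125

0.013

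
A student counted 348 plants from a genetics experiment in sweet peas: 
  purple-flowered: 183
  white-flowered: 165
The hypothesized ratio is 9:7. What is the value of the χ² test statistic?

Under the 9:7 hypothesis (Σ ratio = 16, N = 348):
  purple-flowered: 348 × 9/16 = 195.75
  white-flowered: 348 × 7/16 = 152.25
χ² = Σ (O − E)² / E
  purple-flowered: (183 − 195.75)² / 195.75 = 0.8305
  white-flowered: (165 − 152.25)² / 152.25 = 1.0677
χ² = 0.8305 + 1.0677 = 1.8982 ≈ 1.898

1.898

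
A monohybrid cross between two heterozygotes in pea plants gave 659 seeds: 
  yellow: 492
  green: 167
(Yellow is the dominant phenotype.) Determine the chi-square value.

0.041

For a monohybrid cross between heterozygotes with complete dominance, the expected phenotypic ratio is 3:1.
Expected counts for N = 659 under a 3:1 ratio (total parts = 4):
  yellow: 659 × 3/4 = 494.25
  green: 659 × 1/4 = 164.75
χ² = Σ (O − E)² / E
  yellow: (492 − 494.25)² / 494.25 = 0.0102
  green: (167 − 164.75)² / 164.75 = 0.0307
χ² = 0.0102 + 0.0307 = 0.0409 ≈ 0.041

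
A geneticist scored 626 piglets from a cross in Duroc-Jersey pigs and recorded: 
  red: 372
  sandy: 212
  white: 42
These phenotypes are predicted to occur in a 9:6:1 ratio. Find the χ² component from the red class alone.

Total ratio parts = 16. Expected numbers out of 626:
  red: 626 × 9/16 = 352.125
  sandy: 626 × 6/16 = 234.75
  white: 626 × 1/16 = 39.125
Contribution of red: (372 − 352.125)² / 352.125 = 1.1218

1.122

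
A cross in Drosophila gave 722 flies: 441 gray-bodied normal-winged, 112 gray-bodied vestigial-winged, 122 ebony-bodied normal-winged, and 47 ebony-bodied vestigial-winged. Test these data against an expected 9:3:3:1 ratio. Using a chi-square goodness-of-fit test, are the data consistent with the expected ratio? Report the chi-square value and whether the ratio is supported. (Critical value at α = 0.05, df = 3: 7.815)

The 9:3:3:1 ratio has 16 parts, so with N = 722 the expected counts are:
  gray-bodied normal-winged: 722 × 9/16 = 406.125
  gray-bodied vestigial-winged: 722 × 3/16 = 135.375
  ebony-bodied normal-winged: 722 × 3/16 = 135.375
  ebony-bodied vestigial-winged: 722 × 1/16 = 45.125
χ² = Σ (O − E)² / E
  gray-bodied normal-winged: (441 − 406.125)² / 406.125 = 2.9948
  gray-bodied vestigial-winged: (112 − 135.375)² / 135.375 = 4.0361
  ebony-bodied normal-winged: (122 − 135.375)² / 135.375 = 1.3214
  ebony-bodied vestigial-winged: (47 − 45.125)² / 45.125 = 0.0779
χ² = 2.9948 + 4.0361 + 1.3214 + 0.0779 = 8.4302 ≈ 8.430
Degrees of freedom = 4 − 1 = 3; critical value at α = 0.05 is 7.815.
Since 8.430 > 7.815, we reject the null hypothesis — the data do not fit the 9:3:3:1 ratio.

8.430; not consistent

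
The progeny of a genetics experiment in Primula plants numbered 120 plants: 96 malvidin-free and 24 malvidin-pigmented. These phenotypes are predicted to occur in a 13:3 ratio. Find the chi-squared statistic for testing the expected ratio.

The 13:3 ratio has 16 parts, so with N = 120 the expected counts are:
  malvidin-free: 120 × 13/16 = 97.5
  malvidin-pigmented: 120 × 3/16 = 22.5
χ² = Σ (O − E)² / E
  malvidin-free: (96 − 97.5)² / 97.5 = 0.0231
  malvidin-pigmented: (24 − 22.5)² / 22.5 = 0.1000
χ² = 0.0231 + 0.1000 = 0.1231 ≈ 0.123

0.123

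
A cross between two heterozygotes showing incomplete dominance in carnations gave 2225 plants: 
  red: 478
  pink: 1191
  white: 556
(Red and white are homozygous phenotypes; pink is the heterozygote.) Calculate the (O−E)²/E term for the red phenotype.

With incomplete dominance, a heterozygote × heterozygote cross gives a 1:2:1 phenotypic ratio.
The 1:2:1 ratio has 4 parts, so with N = 2225 the expected counts are:
  red: 2225 × 1/4 = 556.25
  pink: 2225 × 2/4 = 1112.5
  white: 2225 × 1/4 = 556.25
Contribution of red: (478 − 556.25)² / 556.25 = 11.0078

11.008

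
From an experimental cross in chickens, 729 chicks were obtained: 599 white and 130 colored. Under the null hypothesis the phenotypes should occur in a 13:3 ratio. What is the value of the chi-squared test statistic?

0.403

The 13:3 ratio has 16 parts, so with N = 729 the expected counts are:
  white: 729 × 13/16 = 592.3125
  colored: 729 × 3/16 = 136.6875
χ² = Σ (O − E)² / E
  white: (599 − 592.3125)² / 592.3125 = 0.0755
  colored: (130 − 136.6875)² / 136.6875 = 0.3272
χ² = 0.0755 + 0.3272 = 0.4027 ≈ 0.403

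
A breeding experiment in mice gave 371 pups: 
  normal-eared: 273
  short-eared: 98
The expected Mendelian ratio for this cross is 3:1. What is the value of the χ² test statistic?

0.396

Under the 3:1 hypothesis (Σ ratio = 4, N = 371):
  normal-eared: 371 × 3/4 = 278.25
  short-eared: 371 × 1/4 = 92.75
χ² = Σ (O − E)² / E
  normal-eared: (273 − 278.25)² / 278.25 = 0.0991
  short-eared: (98 − 92.75)² / 92.75 = 0.2972
χ² = 0.0991 + 0.2972 = 0.3963 ≈ 0.396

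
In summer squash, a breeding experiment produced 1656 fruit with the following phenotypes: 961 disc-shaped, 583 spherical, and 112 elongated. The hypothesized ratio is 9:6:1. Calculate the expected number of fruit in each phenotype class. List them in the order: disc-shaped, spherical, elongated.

Total ratio parts = 16. Expected numbers out of 1656:
  disc-shaped: 1656 × 9/16 = 931.5
  spherical: 1656 × 6/16 = 621
  elongated: 1656 × 1/16 = 103.5

931.5, 621, 103.5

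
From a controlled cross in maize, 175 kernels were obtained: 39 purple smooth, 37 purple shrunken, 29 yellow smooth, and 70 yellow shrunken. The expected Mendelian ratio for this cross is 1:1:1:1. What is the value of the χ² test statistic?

22.280

Under the 1:1:1:1 hypothesis (Σ ratio = 4, N = 175):
  purple smooth: 175 × 1/4 = 43.75
  purple shrunken: 175 × 1/4 = 43.75
  yellow smooth: 175 × 1/4 = 43.75
  yellow shrunken: 175 × 1/4 = 43.75
χ² = Σ (O − E)² / E
  purple smooth: (39 − 43.75)² / 43.75 = 0.5157
  purple shrunken: (37 − 43.75)² / 43.75 = 1.0414
  yellow smooth: (29 − 43.75)² / 43.75 = 4.9729
  yellow shrunken: (70 − 43.75)² / 43.75 = 15.7500
χ² = 0.5157 + 1.0414 + 4.9729 + 15.7500 = 22.280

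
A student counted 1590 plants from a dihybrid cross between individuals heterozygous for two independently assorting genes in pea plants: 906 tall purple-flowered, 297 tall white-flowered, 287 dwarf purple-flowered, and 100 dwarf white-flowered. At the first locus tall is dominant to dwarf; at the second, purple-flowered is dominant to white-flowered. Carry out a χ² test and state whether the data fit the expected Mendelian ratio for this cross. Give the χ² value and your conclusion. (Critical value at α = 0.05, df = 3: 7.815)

0.574; consistent

A dihybrid F₂ with independent assortment and complete dominance at both loci gives a 9:3:3:1 phenotypic ratio.
Under the 9:3:3:1 hypothesis (Σ ratio = 16, N = 1590):
  tall purple-flowered: 1590 × 9/16 = 894.375
  tall white-flowered: 1590 × 3/16 = 298.125
  dwarf purple-flowered: 1590 × 3/16 = 298.125
  dwarf white-flowered: 1590 × 1/16 = 99.375
χ² = Σ (O − E)² / E
  tall purple-flowered: (906 − 894.375)² / 894.375 = 0.1511
  tall white-flowered: (297 − 298.125)² / 298.125 = 0.0042
  dwarf purple-flowered: (287 − 298.125)² / 298.125 = 0.4151
  dwarf white-flowered: (100 − 99.375)² / 99.375 = 0.0039
χ² = 0.1511 + 0.0042 + 0.4151 + 0.0039 = 0.5743 ≈ 0.574
Degrees of freedom = 4 − 1 = 3; critical value at α = 0.05 is 7.815.
Since 0.574 < 7.815, we fail to reject the null hypothesis — the data are consistent with the 9:3:3:1 ratio.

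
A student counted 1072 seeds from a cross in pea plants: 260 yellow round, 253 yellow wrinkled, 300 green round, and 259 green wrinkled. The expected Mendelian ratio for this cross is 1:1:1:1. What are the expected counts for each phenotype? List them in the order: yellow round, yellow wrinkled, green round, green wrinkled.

Total ratio parts = 4. Expected numbers out of 1072:
  yellow round: 1072 × 1/4 = 268
  yellow wrinkled: 1072 × 1/4 = 268
  green round: 1072 × 1/4 = 268
  green wrinkled: 1072 × 1/4 = 268

268, 268, 268, 268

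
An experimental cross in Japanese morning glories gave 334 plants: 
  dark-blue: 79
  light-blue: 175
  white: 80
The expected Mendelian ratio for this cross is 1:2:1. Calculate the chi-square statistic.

0.772

Expected counts for N = 334 under a 1:2:1 ratio (total parts = 4):
  dark-blue: 334 × 1/4 = 83.5
  light-blue: 334 × 2/4 = 167
  white: 334 × 1/4 = 83.5
χ² = Σ (O − E)² / E
  dark-blue: (79 − 83.5)² / 83.5 = 0.2425
  light-blue: (175 − 167)² / 167 = 0.3832
  white: (80 − 83.5)² / 83.5 = 0.1467
χ² = 0.2425 + 0.3832 + 0.1467 = 0.7724 ≈ 0.772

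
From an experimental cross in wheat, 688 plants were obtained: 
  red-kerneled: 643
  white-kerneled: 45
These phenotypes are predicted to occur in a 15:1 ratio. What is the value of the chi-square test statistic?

Under the 15:1 hypothesis (Σ ratio = 16, N = 688):
  red-kerneled: 688 × 15/16 = 645
  white-kerneled: 688 × 1/16 = 43
χ² = Σ (O − E)² / E
  red-kerneled: (643 − 645)² / 645 = 0.0062
  white-kerneled: (45 − 43)² / 43 = 0.0930
χ² = 0.0062 + 0.0930 = 0.0992 ≈ 0.099

0.099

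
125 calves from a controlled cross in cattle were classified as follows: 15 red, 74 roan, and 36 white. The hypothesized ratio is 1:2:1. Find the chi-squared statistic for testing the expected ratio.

The 1:2:1 ratio has 4 parts, so with N = 125 the expected counts are:
  red: 125 × 1/4 = 31.25
  roan: 125 × 2/4 = 62.5
  white: 125 × 1/4 = 31.25
χ² = Σ (O − E)² / E
  red: (15 − 31.25)² / 31.25 = 8.4500
  roan: (74 − 62.5)² / 62.5 = 2.1160
  white: (36 − 31.25)² / 31.25 = 0.7220
χ² = 8.4500 + 2.1160 + 0.7220 = 11.288

11.288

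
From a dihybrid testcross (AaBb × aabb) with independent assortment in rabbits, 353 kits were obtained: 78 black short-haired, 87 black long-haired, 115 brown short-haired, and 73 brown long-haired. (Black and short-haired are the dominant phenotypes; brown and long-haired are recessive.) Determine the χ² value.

11.952

A dihybrid testcross with independent assortment gives a 1:1:1:1 ratio.
Total ratio parts = 4. Expected numbers out of 353:
  black short-haired: 353 × 1/4 = 88.25
  black long-haired: 353 × 1/4 = 88.25
  brown short-haired: 353 × 1/4 = 88.25
  brown long-haired: 353 × 1/4 = 88.25
χ² = Σ (O − E)² / E
  black short-haired: (78 − 88.25)² / 88.25 = 1.1905
  black long-haired: (87 − 88.25)² / 88.25 = 0.0177
  brown short-haired: (115 − 88.25)² / 88.25 = 8.1084
  brown long-haired: (73 − 88.25)² / 88.25 = 2.6353
χ² = 1.1905 + 0.0177 + 8.1084 + 2.6353 = 11.9519 ≈ 11.952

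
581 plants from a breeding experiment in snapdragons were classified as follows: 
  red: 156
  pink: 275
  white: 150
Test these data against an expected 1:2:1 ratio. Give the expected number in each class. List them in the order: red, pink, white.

The 1:2:1 ratio has 4 parts, so with N = 581 the expected counts are:
  red: 581 × 1/4 = 145.25
  pink: 581 × 2/4 = 290.5
  white: 581 × 1/4 = 145.25

145.25, 290.5, 145.25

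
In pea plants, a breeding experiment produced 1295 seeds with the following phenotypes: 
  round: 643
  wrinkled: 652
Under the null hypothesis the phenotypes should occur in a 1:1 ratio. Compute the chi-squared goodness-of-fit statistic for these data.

Total ratio parts = 2. Expected numbers out of 1295:
  round: 1295 × 1/2 = 647.5
  wrinkled: 1295 × 1/2 = 647.5
χ² = Σ (O − E)² / E
  round: (643 − 647.5)² / 647.5 = 0.0313
  wrinkled: (652 − 647.5)² / 647.5 = 0.0313
χ² = 0.0313 + 0.0313 = 0.0626 ≈ 0.063

0.063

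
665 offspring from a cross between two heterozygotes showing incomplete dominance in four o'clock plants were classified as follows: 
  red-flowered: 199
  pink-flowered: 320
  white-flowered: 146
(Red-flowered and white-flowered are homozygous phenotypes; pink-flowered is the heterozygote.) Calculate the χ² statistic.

With incomplete dominance, a heterozygote × heterozygote cross gives a 1:2:1 phenotypic ratio.
Expected counts for N = 665 under a 1:2:1 ratio (total parts = 4):
  red-flowered: 665 × 1/4 = 166.25
  pink-flowered: 665 × 2/4 = 332.5
  white-flowered: 665 × 1/4 = 166.25
χ² = Σ (O − E)² / E
  red-flowered: (199 − 166.25)² / 166.25 = 6.4515
  pink-flowered: (320 − 332.5)² / 332.5 = 0.4699
  white-flowered: (146 − 166.25)² / 166.25 = 2.4665
χ² = 6.4515 + 0.4699 + 2.4665 = 9.3879 ≈ 9.388

9.388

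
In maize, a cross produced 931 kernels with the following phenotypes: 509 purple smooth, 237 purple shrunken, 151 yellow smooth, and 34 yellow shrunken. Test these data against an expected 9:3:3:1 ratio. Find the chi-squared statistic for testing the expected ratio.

35.979

The 9:3:3:1 ratio has 16 parts, so with N = 931 the expected counts are:
  purple smooth: 931 × 9/16 = 523.6875
  purple shrunken: 931 × 3/16 = 174.5625
  yellow smooth: 931 × 3/16 = 174.5625
  yellow shrunken: 931 × 1/16 = 58.1875
χ² = Σ (O − E)² / E
  purple smooth: (509 − 523.6875)² / 523.6875 = 0.4119
  purple shrunken: (237 − 174.5625)² / 174.5625 = 22.3326
  yellow smooth: (151 − 174.5625)² / 174.5625 = 3.1805
  yellow shrunken: (34 − 58.1875)² / 58.1875 = 10.0543
χ² = 0.4119 + 22.3326 + 3.1805 + 10.0543 = 35.9793 ≈ 35.979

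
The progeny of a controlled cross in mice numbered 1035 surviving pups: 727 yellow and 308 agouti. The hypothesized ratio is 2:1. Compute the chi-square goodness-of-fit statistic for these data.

5.952

Under the 2:1 hypothesis (Σ ratio = 3, N = 1035):
  yellow: 1035 × 2/3 = 690
  agouti: 1035 × 1/3 = 345
χ² = Σ (O − E)² / E
  yellow: (727 − 690)² / 690 = 1.9841
  agouti: (308 − 345)² / 345 = 3.9681
χ² = 1.9841 + 3.9681 = 5.9522 ≈ 5.952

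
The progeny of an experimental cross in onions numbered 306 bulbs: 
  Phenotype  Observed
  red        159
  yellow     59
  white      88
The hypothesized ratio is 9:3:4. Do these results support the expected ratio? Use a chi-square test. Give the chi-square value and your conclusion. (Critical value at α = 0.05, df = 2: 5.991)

Total ratio parts = 16. Expected numbers out of 306:
  red: 306 × 9/16 = 172.125
  yellow: 306 × 3/16 = 57.375
  white: 306 × 4/16 = 76.5
χ² = Σ (O − E)² / E
  red: (159 − 172.125)² / 172.125 = 1.0008
  yellow: (59 − 57.375)² / 57.375 = 0.0460
  white: (88 − 76.5)² / 76.5 = 1.7288
χ² = 1.0008 + 0.0460 + 1.7288 = 2.7756 ≈ 2.776
Degrees of freedom = 3 − 1 = 2; critical value at α = 0.05 is 5.991.
Since 2.776 < 5.991, we fail to reject the null hypothesis — the data are consistent with the 9:3:4 ratio.

2.776; consistent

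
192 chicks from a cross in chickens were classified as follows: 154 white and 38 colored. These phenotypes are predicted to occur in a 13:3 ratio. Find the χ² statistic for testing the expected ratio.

0.137

Under the 13:3 hypothesis (Σ ratio = 16, N = 192):
  white: 192 × 13/16 = 156
  colored: 192 × 3/16 = 36
χ² = Σ (O − E)² / E
  white: (154 − 156)² / 156 = 0.0256
  colored: (38 − 36)² / 36 = 0.1111
χ² = 0.0256 + 0.1111 = 0.1367 ≈ 0.137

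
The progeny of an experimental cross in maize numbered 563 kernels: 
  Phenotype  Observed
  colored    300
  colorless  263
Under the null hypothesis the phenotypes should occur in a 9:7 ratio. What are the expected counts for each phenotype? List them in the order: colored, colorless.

316.6875, 246.3125

Expected counts for N = 563 under a 9:7 ratio (total parts = 16):
  colored: 563 × 9/16 = 316.6875
  colorless: 563 × 7/16 = 246.3125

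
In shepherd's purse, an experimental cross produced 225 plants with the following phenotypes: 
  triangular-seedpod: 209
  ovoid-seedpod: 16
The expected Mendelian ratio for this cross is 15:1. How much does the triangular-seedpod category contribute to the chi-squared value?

Total ratio parts = 16. Expected numbers out of 225:
  triangular-seedpod: 225 × 15/16 = 210.9375
  ovoid-seedpod: 225 × 1/16 = 14.0625
Contribution of triangular-seedpod: (209 − 210.9375)² / 210.9375 = 0.0178

0.018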